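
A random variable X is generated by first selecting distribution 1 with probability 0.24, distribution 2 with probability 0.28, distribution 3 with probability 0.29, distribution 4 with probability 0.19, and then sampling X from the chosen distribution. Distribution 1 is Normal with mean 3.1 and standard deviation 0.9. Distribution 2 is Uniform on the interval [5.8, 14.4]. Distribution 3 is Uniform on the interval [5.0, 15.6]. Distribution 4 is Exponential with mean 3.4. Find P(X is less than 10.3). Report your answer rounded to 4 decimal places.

Conditional on each component, P(X < 10.3): 1: 1; 2: 0.523256; 3: 0.5; 4: 0.951656.
By total probability, P(X < 10.3) = 0.24·1 + 0.28·0.523256 + 0.29·0.5 + 0.19·0.951656 = 0.712326.

0.7123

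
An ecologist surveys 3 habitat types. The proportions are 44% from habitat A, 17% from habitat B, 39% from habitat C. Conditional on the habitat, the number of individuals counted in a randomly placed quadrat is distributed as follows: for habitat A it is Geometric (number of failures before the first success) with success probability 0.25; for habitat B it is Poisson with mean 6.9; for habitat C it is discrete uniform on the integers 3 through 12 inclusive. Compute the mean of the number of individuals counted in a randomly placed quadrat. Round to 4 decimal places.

Component means — A: 3; B: 6.9; C: 7.5.
E[X] = 0.44·3 + 0.17·6.9 + 0.39·7.5 = 5.418.

5.4180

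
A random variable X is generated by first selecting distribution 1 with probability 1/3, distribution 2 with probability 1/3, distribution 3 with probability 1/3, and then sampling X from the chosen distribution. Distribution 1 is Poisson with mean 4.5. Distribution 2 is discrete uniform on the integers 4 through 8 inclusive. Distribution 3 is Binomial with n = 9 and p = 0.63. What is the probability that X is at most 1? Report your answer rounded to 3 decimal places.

0.021

Conditional on each component, P(X ≤ 1): 1: 0.0610995; 2: 0; 3: 0.00212154.
By total probability, P(X ≤ 1) = 0.333333·0.0610995 + 0.333333·0 + 0.333333·0.00212154 = 0.0210737.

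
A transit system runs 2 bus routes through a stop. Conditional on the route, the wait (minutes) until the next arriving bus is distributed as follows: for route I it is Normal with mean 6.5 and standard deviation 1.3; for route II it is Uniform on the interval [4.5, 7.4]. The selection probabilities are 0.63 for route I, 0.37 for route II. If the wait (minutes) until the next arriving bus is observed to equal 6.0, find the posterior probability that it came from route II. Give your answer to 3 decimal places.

Likelihoods f(6.0 | ·): I: 0.285; II: 0.344828.
Posterior ∝ prior × likelihood. Numerator for II: 0.37·0.344828 = 0.127586.
Normalizing constant: 0.63·0.285 + 0.37·0.344828 = 0.307136.
P(II | observation) = 0.127586 / 0.307136 = 0.415406.

0.415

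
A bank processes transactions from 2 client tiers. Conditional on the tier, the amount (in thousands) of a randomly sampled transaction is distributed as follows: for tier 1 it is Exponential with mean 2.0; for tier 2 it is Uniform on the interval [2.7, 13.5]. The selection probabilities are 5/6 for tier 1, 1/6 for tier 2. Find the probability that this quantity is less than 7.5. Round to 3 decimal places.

0.888

Conditional on each tier, P(X < 7.5): 1: 0.976482; 2: 0.444444.
By total probability, P(X < 7.5) = 0.833333·0.976482 + 0.166667·0.444444 = 0.887809.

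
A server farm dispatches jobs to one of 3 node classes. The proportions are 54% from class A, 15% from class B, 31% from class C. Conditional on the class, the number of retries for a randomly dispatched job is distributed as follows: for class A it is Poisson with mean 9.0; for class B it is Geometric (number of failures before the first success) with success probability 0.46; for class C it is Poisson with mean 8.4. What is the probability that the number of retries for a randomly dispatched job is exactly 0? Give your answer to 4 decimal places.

Conditional on each class, P(X = 0): A: 0.00012341; B: 0.46; C: 0.000224867.
By total probability, P(X = 0) = 0.54·0.00012341 + 0.15·0.46 + 0.31·0.000224867 = 0.0691364.

0.0691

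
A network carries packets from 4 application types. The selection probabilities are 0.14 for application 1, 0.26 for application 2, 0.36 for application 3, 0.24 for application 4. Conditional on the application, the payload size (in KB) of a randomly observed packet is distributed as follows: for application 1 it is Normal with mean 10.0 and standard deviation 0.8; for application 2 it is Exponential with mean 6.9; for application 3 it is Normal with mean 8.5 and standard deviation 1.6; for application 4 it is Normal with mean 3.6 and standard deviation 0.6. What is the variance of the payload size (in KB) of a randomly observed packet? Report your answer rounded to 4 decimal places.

Per component, 1: μ=10, E[X²]=100.64; 2: μ=6.9, E[X²]=95.22; 3: μ=8.5, E[X²]=74.81; 4: μ=3.6, E[X²]=13.32.
E[X] = 0.14·10 + 0.26·6.9 + 0.36·8.5 + 0.24·3.6 = 7.118.
E[X²] = 0.14·100.64 + 0.26·95.22 + 0.36·74.81 + 0.24·13.32 = 68.9752.
Var(X) = E[X²] − (E[X])² = 68.9752 − 50.6659 = 18.3093.

18.3093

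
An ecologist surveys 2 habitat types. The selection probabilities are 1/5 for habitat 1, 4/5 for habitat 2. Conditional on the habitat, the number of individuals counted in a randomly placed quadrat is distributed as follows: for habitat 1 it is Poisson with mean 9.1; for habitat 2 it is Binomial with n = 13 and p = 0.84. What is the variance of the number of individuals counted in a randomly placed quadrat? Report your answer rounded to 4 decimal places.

Per component, 1: μ=9.1, E[X²]=91.91; 2: μ=10.92, E[X²]=120.994.
E[X] = 0.2·9.1 + 0.8·10.92 = 10.556.
E[X²] = 0.2·91.91 + 0.8·120.994 = 115.177.
Var(X) = E[X²] − (E[X])² = 115.177 − 111.429 = 3.74774.

3.7477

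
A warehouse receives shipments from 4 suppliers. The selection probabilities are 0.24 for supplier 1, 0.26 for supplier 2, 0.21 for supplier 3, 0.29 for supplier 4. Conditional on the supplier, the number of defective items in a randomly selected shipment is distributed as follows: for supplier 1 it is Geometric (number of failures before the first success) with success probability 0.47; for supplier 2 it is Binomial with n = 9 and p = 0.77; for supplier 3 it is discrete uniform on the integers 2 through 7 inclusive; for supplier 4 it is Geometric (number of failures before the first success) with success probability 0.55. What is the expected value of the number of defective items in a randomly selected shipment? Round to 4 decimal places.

3.2547

Component means — 1: 1.12766; 2: 6.93; 3: 4.5; 4: 0.818182.
E[X] = 0.24·1.12766 + 0.26·6.93 + 0.21·4.5 + 0.29·0.818182 = 3.25471.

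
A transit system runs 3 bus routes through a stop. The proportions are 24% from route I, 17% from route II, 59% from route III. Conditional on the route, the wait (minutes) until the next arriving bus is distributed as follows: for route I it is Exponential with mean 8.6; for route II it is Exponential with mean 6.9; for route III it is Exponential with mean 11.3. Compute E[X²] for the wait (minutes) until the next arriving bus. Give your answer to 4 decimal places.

202.3624

For each component E[X²] = Var + (mean)², giving I: 147.92; II: 95.22; III: 255.38.
Overall E[X²] = 0.24·147.92 + 0.17·95.22 + 0.59·255.38 = 202.362.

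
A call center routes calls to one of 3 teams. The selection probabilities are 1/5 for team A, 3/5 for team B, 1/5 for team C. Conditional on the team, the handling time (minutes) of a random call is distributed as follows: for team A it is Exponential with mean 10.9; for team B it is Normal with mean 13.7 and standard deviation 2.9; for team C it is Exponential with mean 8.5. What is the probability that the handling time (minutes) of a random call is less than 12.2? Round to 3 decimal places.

Conditional on each team, P(X < 12.2): A: 0.673481; B: 0.302494; C: 0.761955.
By total probability, P(X < 12.2) = 0.2·0.673481 + 0.6·0.302494 + 0.2·0.761955 = 0.468583.

0.469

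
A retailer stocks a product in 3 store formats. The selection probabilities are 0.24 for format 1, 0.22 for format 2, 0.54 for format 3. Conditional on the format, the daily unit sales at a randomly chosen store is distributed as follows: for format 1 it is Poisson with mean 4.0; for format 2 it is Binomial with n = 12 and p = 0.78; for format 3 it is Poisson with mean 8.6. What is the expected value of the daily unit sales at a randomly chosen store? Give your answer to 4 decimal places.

Component means — 1: 4; 2: 9.36; 3: 8.6.
E[X] = 0.24·4 + 0.22·9.36 + 0.54·8.6 = 7.6632.

7.6632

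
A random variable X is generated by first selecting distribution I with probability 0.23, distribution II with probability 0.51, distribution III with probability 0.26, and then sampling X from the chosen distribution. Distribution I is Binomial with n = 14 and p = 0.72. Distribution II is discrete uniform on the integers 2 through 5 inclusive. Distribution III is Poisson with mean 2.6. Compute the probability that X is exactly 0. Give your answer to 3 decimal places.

0.019

Conditional on each component, P(X = 0): I: 1.82059e-08; II: 0; III: 0.0742736.
By total probability, P(X = 0) = 0.23·1.82059e-08 + 0.51·0 + 0.26·0.0742736 = 0.0193111.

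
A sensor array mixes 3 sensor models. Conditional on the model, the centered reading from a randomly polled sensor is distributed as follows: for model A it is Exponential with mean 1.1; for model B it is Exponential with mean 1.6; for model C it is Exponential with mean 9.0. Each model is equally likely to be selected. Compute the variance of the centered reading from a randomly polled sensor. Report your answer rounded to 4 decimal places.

41.3033

Per component, A: μ=1.1, E[X²]=2.42; B: μ=1.6, E[X²]=5.12; C: μ=9, E[X²]=162.
E[X] = 0.333333·1.1 + 0.333333·1.6 + 0.333333·9 = 3.9.
E[X²] = 0.333333·2.42 + 0.333333·5.12 + 0.333333·162 = 56.5133.
Var(X) = E[X²] − (E[X])² = 56.5133 − 15.21 = 41.3033.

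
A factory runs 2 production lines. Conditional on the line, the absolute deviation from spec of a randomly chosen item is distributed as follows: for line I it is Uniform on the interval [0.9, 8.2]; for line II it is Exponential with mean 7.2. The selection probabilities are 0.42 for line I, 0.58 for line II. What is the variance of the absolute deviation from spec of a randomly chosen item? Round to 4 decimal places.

33.6430

Per component, I: μ=4.55, E[X²]=25.1433; II: μ=7.2, E[X²]=103.68.
E[X] = 0.42·4.55 + 0.58·7.2 = 6.087.
E[X²] = 0.42·25.1433 + 0.58·103.68 = 70.6946.
Var(X) = E[X²] − (E[X])² = 70.6946 − 37.0516 = 33.643.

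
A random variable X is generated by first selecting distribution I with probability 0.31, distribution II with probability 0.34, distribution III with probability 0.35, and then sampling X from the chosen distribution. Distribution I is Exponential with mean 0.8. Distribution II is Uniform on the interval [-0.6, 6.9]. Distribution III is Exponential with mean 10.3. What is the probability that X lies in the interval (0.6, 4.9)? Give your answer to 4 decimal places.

Conditional on each component, P(0.6 < X < 4.9): I: 0.470179; II: 0.573333; III: 0.321979.
By total probability, P(0.6 < X < 4.9) = 0.31·0.470179 + 0.34·0.573333 + 0.35·0.321979 = 0.453382.

0.4534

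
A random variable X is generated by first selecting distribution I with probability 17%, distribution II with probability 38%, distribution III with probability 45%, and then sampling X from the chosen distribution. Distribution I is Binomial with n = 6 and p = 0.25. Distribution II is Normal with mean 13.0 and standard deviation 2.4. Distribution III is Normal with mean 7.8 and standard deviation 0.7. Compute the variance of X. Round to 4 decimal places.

18.8040

Per component, I: μ=1.5, E[X²]=3.375; II: μ=13, E[X²]=174.76; III: μ=7.8, E[X²]=61.33.
E[X] = 0.17·1.5 + 0.38·13 + 0.45·7.8 = 8.705.
E[X²] = 0.17·3.375 + 0.38·174.76 + 0.45·61.33 = 94.5811.
Var(X) = E[X²] − (E[X])² = 94.5811 − 75.777 = 18.804.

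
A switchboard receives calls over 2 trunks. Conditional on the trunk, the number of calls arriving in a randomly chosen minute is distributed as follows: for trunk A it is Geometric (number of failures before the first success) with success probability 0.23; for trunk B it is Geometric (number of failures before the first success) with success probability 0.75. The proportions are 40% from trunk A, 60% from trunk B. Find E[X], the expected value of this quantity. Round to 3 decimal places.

Component means — A: 3.34783; B: 0.333333.
E[X] = 0.4·3.34783 + 0.6·0.333333 = 1.53913.

1.539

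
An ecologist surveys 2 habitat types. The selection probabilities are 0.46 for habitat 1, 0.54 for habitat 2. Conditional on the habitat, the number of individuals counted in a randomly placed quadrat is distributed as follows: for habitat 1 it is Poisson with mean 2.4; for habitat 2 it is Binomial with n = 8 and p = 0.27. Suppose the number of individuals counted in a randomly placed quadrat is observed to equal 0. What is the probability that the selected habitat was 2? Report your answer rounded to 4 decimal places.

Likelihoods P(X=0 | ·): 1: 0.090718; 2: 0.080646.
Posterior ∝ prior × likelihood. Numerator for 2: 0.54·0.080646 = 0.0435488.
Normalizing constant: 0.46·0.090718 + 0.54·0.080646 = 0.0852791.
P(2 | observation) = 0.0435488 / 0.0852791 = 0.510663.

0.5107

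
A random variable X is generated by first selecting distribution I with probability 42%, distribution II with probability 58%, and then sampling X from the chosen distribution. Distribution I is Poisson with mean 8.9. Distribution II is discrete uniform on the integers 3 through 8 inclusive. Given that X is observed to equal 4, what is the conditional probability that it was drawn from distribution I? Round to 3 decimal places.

Likelihoods P(X=4 | ·): I: 0.0356556; II: 0.166667.
Posterior ∝ prior × likelihood. Numerator for I: 0.42·0.0356556 = 0.0149754.
Normalizing constant: 0.42·0.0356556 + 0.58·0.166667 = 0.111642.
P(I | observation) = 0.0149754 / 0.111642 = 0.134137.

0.134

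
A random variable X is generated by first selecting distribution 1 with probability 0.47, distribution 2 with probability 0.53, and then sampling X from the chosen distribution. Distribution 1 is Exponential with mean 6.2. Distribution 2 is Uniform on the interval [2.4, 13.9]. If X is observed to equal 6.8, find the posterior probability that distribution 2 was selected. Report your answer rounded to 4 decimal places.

Likelihoods f(6.8 | ·): 1: 0.0538624; 2: 0.0869565.
Posterior ∝ prior × likelihood. Numerator for 2: 0.53·0.0869565 = 0.046087.
Normalizing constant: 0.47·0.0538624 + 0.53·0.0869565 = 0.0714023.
P(2 | observation) = 0.046087 / 0.0714023 = 0.645455.

0.6455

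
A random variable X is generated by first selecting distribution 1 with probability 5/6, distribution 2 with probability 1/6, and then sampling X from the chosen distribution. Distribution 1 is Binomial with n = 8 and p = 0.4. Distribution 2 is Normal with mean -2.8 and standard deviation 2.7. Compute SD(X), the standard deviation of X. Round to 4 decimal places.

Per component, 1: μ=3.2, E[X²]=12.16; 2: μ=-2.8, E[X²]=15.13.
E[X] = 0.833333·3.2 + 0.166667·-2.8 = 2.2.
E[X²] = 0.833333·12.16 + 0.166667·15.13 = 12.655.
Var(X) = E[X²] − (E[X])² = 12.655 − 4.84 = 7.815.
SD(X) = √7.815 = 2.79553.

2.7955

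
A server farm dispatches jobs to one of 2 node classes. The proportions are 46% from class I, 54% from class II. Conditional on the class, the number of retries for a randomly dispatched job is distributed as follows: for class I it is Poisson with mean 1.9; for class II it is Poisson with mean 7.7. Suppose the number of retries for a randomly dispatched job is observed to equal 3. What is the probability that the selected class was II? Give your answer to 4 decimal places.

Likelihoods P(X=3 | ·): I: 0.170982; II: 0.0344551.
Posterior ∝ prior × likelihood. Numerator for II: 0.54·0.0344551 = 0.0186057.
Normalizing constant: 0.46·0.170982 + 0.54·0.0344551 = 0.0972574.
P(II | observation) = 0.0186057 / 0.0972574 = 0.191304.

0.1913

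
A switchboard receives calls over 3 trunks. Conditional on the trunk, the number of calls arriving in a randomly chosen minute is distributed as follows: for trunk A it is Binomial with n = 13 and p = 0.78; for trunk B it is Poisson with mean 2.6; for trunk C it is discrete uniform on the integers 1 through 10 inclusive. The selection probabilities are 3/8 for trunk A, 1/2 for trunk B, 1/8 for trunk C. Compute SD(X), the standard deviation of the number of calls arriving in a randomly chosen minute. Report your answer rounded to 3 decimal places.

Per component, A: μ=10.14, E[X²]=105.05; B: μ=2.6, E[X²]=9.36; C: μ=5.5, E[X²]=38.5.
E[X] = 0.375·10.14 + 0.5·2.6 + 0.125·5.5 = 5.79.
E[X²] = 0.375·105.05 + 0.5·9.36 + 0.125·38.5 = 48.8864.
Var(X) = E[X²] − (E[X])² = 48.8864 − 33.5241 = 15.3623.
SD(X) = √15.3623 = 3.91948.

3.919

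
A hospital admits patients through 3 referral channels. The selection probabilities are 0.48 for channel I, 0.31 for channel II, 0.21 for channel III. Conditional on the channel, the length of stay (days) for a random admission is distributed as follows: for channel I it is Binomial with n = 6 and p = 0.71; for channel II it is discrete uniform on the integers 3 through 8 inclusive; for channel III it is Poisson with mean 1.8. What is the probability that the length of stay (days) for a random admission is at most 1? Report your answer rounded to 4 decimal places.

0.1017

Conditional on each channel, P(X ≤ 1): I: 0.00933257; II: 0; III: 0.462837.
By total probability, P(X ≤ 1) = 0.48·0.00933257 + 0.31·0 + 0.21·0.462837 = 0.101675.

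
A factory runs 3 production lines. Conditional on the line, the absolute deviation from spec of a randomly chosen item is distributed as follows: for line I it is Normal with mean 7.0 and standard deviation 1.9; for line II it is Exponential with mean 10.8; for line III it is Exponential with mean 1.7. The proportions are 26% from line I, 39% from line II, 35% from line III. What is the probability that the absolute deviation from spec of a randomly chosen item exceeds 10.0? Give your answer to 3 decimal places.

Conditional on each line, P(X > 10.0): I: 0.0571741; II: 0.396164; III: 0.00278822.
By total probability, P(X > 10.0) = 0.26·0.0571741 + 0.39·0.396164 + 0.35·0.00278822 = 0.170345.

0.170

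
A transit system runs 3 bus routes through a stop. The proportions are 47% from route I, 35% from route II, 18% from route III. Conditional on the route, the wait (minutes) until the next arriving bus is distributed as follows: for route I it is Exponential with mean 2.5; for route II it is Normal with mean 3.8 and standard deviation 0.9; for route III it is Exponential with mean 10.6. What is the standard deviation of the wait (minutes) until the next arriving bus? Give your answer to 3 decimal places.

5.673

Per component, I: μ=2.5, E[X²]=12.5; II: μ=3.8, E[X²]=15.25; III: μ=10.6, E[X²]=224.72.
E[X] = 0.47·2.5 + 0.35·3.8 + 0.18·10.6 = 4.413.
E[X²] = 0.47·12.5 + 0.35·15.25 + 0.18·224.72 = 51.6621.
Var(X) = E[X²] − (E[X])² = 51.6621 − 19.4746 = 32.1875.
SD(X) = √32.1875 = 5.67341.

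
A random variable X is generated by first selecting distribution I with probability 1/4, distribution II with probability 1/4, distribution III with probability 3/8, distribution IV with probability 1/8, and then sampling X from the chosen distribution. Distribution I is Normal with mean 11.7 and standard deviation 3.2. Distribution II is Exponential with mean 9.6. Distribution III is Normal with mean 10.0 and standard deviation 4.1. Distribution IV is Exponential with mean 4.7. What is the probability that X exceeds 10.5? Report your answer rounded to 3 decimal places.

0.428

Conditional on each component, P(X > 10.5): I: 0.64617; II: 0.334958; III: 0.451469; IV: 0.107095.
By total probability, P(X > 10.5) = 0.25·0.64617 + 0.25·0.334958 + 0.375·0.451469 + 0.125·0.107095 = 0.42797.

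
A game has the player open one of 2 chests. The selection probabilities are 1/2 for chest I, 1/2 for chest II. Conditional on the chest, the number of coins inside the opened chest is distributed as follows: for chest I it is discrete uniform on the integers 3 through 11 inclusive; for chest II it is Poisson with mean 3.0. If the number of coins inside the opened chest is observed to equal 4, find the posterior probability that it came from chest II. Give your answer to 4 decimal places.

Likelihoods P(X=4 | ·): I: 0.111111; II: 0.168031.
Posterior ∝ prior × likelihood. Numerator for II: 0.5·0.168031 = 0.0840157.
Normalizing constant: 0.5·0.111111 + 0.5·0.168031 = 0.139571.
P(II | observation) = 0.0840157 / 0.139571 = 0.601956.

0.6020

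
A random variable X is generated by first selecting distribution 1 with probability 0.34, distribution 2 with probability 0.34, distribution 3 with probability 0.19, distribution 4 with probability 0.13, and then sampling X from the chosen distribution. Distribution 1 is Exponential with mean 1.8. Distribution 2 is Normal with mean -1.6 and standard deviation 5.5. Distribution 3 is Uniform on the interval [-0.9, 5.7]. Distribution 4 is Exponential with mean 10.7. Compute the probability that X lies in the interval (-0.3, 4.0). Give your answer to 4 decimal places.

Conditional on each component, P(-0.3 < X < 4.0): 1: 0.891632; 2: 0.252279; 3: 0.651515; 4: 0.311907.
By total probability, P(-0.3 < X < 4.0) = 0.34·0.891632 + 0.34·0.252279 + 0.19·0.651515 + 0.13·0.311907 = 0.553266.

0.5533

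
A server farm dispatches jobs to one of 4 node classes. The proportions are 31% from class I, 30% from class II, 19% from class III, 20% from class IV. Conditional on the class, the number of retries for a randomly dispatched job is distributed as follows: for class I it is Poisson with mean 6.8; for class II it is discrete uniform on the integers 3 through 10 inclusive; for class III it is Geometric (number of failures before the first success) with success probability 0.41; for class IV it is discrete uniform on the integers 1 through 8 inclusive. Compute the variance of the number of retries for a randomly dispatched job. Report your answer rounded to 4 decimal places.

Per component, I: μ=6.8, E[X²]=53.04; II: μ=6.5, E[X²]=47.5; III: μ=1.43902, E[X²]=5.58061; IV: μ=4.5, E[X²]=25.5.
E[X] = 0.31·6.8 + 0.3·6.5 + 0.19·1.43902 + 0.2·4.5 = 5.23141.
E[X²] = 0.31·53.04 + 0.3·47.5 + 0.19·5.58061 + 0.2·25.5 = 36.8527.
Var(X) = E[X²] − (E[X])² = 36.8527 − 27.3677 = 9.48502.

9.4850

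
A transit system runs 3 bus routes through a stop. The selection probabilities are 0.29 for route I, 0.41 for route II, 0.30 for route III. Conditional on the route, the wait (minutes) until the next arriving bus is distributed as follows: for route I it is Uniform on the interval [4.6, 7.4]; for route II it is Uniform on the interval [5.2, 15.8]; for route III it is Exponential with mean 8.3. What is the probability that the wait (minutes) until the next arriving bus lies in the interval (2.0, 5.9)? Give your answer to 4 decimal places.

0.2501

Conditional on each route, P(2.0 < X < 5.9): I: 0.464286; II: 0.0660377; III: 0.29464.
By total probability, P(2.0 < X < 5.9) = 0.29·0.464286 + 0.41·0.0660377 + 0.3·0.29464 = 0.25011.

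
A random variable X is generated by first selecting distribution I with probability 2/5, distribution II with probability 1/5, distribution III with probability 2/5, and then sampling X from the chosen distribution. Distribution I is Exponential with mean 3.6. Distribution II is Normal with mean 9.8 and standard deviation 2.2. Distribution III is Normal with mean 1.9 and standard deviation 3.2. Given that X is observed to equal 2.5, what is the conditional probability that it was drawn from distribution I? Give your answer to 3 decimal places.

0.530

Likelihoods f(2.5 | ·): I: 0.138709; II: 0.000737266; III: 0.122497.
Posterior ∝ prior × likelihood. Numerator for I: 0.4·0.138709 = 0.0554835.
Normalizing constant: 0.4·0.138709 + 0.2·0.000737266 + 0.4·0.122497 = 0.10463.
P(I | observation) = 0.0554835 / 0.10463 = 0.530284.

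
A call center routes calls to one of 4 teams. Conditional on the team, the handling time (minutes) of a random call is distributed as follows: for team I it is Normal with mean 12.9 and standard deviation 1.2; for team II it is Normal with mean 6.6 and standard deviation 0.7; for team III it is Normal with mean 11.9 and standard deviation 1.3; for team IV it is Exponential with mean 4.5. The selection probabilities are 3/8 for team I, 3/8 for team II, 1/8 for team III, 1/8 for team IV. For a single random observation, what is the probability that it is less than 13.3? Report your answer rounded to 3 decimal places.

0.837

Conditional on each team, P(X < 13.3): I: 0.630559; II: 1; III: 0.859243; IV: 0.94795.
By total probability, P(X < 13.3) = 0.375·0.630559 + 0.375·1 + 0.125·0.859243 + 0.125·0.94795 = 0.837359.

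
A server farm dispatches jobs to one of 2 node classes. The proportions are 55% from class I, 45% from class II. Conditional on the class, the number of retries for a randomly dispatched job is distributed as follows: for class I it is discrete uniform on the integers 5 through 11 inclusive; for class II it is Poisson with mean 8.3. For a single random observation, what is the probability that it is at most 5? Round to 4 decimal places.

0.1529

Conditional on each class, P(X ≤ 5): I: 0.142857; II: 0.165273.
By total probability, P(X ≤ 5) = 0.55·0.142857 + 0.45·0.165273 = 0.152944.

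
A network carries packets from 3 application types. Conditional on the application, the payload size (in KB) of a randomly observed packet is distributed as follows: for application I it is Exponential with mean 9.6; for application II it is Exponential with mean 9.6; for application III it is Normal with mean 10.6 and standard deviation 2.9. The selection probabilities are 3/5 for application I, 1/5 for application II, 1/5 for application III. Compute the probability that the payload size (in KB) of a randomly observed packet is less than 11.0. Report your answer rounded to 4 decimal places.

Conditional on each application, P(X < 11.0): I: 0.682041; II: 0.682041; III: 0.554853.
By total probability, P(X < 11.0) = 0.6·0.682041 + 0.2·0.682041 + 0.2·0.554853 = 0.656603.

0.6566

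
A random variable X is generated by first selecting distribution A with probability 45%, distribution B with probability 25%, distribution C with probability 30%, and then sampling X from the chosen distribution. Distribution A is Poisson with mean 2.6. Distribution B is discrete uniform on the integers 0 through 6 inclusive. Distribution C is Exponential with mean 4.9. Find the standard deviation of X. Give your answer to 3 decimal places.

3.221

Per component, A: μ=2.6, E[X²]=9.36; B: μ=3, E[X²]=13; C: μ=4.9, E[X²]=48.02.
E[X] = 0.45·2.6 + 0.25·3 + 0.3·4.9 = 3.39.
E[X²] = 0.45·9.36 + 0.25·13 + 0.3·48.02 = 21.868.
Var(X) = E[X²] − (E[X])² = 21.868 − 11.4921 = 10.3759.
SD(X) = √10.3759 = 3.22116.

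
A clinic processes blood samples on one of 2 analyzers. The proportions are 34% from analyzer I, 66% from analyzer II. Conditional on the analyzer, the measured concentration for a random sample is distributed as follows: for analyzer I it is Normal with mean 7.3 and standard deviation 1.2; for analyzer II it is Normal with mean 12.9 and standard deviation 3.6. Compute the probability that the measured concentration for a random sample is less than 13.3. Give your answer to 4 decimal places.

0.6992

Conditional on each analyzer, P(X < 13.3): I: 1; II: 0.544236.
By total probability, P(X < 13.3) = 0.34·1 + 0.66·0.544236 = 0.699196.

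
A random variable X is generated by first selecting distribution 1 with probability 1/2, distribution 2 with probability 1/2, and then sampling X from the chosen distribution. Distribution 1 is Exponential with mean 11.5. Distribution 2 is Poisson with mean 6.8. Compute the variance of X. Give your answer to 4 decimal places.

Per component, 1: μ=11.5, E[X²]=264.5; 2: μ=6.8, E[X²]=53.04.
E[X] = 0.5·11.5 + 0.5·6.8 = 9.15.
E[X²] = 0.5·264.5 + 0.5·53.04 = 158.77.
Var(X) = E[X²] − (E[X])² = 158.77 − 83.7225 = 75.0475.

75.0475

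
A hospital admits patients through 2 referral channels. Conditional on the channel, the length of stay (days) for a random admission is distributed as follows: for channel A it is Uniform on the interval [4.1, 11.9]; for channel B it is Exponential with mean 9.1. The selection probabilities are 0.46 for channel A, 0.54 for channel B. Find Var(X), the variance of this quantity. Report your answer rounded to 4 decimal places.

47.3502

Per component, A: μ=8, E[X²]=69.07; B: μ=9.1, E[X²]=165.62.
E[X] = 0.46·8 + 0.54·9.1 = 8.594.
E[X²] = 0.46·69.07 + 0.54·165.62 = 121.207.
Var(X) = E[X²] − (E[X])² = 121.207 − 73.8568 = 47.3502.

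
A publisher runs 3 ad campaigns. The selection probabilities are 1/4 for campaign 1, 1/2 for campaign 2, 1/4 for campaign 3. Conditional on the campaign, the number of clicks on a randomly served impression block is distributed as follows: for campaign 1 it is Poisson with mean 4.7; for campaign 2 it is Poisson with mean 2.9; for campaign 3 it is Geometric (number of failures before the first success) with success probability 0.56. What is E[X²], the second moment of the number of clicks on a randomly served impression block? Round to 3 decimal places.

12.858

For each component E[X²] = Var + (mean)², giving 1: 26.79; 2: 11.31; 3: 2.02041.
Overall E[X²] = 0.25·26.79 + 0.5·11.31 + 0.25·2.02041 = 12.8576.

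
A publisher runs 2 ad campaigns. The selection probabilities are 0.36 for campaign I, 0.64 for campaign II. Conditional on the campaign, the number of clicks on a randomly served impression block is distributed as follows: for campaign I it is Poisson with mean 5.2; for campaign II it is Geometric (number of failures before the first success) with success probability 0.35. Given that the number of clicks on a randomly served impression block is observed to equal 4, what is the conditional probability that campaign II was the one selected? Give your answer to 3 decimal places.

0.398

Likelihoods P(X=4 | ·): I: 0.168063; II: 0.0624772.
Posterior ∝ prior × likelihood. Numerator for II: 0.64·0.0624772 = 0.0399854.
Normalizing constant: 0.36·0.168063 + 0.64·0.0624772 = 0.100488.
P(II | observation) = 0.0399854 / 0.100488 = 0.397913.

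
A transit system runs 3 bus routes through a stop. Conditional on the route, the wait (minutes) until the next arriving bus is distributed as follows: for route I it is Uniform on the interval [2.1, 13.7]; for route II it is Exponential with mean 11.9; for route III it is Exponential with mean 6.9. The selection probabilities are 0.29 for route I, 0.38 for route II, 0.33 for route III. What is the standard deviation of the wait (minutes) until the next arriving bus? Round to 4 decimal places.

Per component, I: μ=7.9, E[X²]=73.6233; II: μ=11.9, E[X²]=283.22; III: μ=6.9, E[X²]=95.22.
E[X] = 0.29·7.9 + 0.38·11.9 + 0.33·6.9 = 9.09.
E[X²] = 0.29·73.6233 + 0.38·283.22 + 0.33·95.22 = 160.397.
Var(X) = E[X²] − (E[X])² = 160.397 − 82.6281 = 77.7689.
SD(X) = √77.7689 = 8.81867.

8.8187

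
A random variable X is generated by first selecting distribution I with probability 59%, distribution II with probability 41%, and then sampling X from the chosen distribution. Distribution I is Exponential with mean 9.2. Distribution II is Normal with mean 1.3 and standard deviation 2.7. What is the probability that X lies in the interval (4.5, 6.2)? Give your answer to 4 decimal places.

0.0951

Conditional on each component, P(4.5 < X < 6.2): I: 0.103449; II: 0.0831959.
By total probability, P(4.5 < X < 6.2) = 0.59·0.103449 + 0.41·0.0831959 = 0.0951454.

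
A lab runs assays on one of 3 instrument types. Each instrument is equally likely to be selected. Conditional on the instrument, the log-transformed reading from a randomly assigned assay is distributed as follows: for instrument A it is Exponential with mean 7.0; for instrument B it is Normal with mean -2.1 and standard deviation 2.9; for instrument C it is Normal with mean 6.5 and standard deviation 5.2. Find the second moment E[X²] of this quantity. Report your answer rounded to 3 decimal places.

For each component E[X²] = Var + (mean)², giving A: 98; B: 12.82; C: 69.29.
Overall E[X²] = 0.333333·98 + 0.333333·12.82 + 0.333333·69.29 = 60.0367.

60.037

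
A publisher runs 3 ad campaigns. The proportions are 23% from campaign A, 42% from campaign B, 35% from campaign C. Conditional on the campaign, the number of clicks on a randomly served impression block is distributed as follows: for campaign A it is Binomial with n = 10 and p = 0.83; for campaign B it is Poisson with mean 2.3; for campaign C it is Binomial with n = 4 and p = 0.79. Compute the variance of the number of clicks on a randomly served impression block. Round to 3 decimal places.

Per component, A: μ=8.3, E[X²]=70.301; B: μ=2.3, E[X²]=7.59; C: μ=3.16, E[X²]=10.6492.
E[X] = 0.23·8.3 + 0.42·2.3 + 0.35·3.16 = 3.981.
E[X²] = 0.23·70.301 + 0.42·7.59 + 0.35·10.6492 = 23.0842.
Var(X) = E[X²] − (E[X])² = 23.0842 − 15.8484 = 7.23589.

7.236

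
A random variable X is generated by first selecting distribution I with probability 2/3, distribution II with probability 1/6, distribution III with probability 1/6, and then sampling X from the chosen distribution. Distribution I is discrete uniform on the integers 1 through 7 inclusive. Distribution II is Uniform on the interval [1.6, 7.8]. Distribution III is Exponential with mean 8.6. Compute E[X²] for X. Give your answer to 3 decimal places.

For each component E[X²] = Var + (mean)², giving I: 20; II: 25.2933; III: 147.92.
Overall E[X²] = 0.666667·20 + 0.166667·25.2933 + 0.166667·147.92 = 42.2022.

42.202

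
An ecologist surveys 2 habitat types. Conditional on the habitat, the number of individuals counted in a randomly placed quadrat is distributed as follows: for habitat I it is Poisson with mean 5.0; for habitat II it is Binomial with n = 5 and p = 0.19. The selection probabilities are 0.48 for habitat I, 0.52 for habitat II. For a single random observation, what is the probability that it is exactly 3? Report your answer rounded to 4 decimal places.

Conditional on each habitat, P(X = 3): I: 0.140374; II: 0.0450019.
By total probability, P(X = 3) = 0.48·0.140374 + 0.52·0.0450019 = 0.0907805.

0.0908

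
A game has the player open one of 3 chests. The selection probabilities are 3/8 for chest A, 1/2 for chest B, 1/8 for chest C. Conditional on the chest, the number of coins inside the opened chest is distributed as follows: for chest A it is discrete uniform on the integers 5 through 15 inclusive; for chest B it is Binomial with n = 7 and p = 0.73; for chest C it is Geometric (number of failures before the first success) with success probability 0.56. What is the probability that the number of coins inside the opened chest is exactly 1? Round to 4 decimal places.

Conditional on each chest, P(X = 1): A: 0; B: 0.00197972; C: 0.2464.
By total probability, P(X = 1) = 0.375·0 + 0.5·0.00197972 + 0.125·0.2464 = 0.0317899.

0.0318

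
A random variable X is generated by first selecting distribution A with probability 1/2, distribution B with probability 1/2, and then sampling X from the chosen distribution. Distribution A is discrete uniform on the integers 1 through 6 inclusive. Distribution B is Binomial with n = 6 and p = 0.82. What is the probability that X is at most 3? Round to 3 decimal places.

0.288

Conditional on each component, P(X ≤ 3): A: 0.5; B: 0.0758631.
By total probability, P(X ≤ 3) = 0.5·0.5 + 0.5·0.0758631 = 0.287932.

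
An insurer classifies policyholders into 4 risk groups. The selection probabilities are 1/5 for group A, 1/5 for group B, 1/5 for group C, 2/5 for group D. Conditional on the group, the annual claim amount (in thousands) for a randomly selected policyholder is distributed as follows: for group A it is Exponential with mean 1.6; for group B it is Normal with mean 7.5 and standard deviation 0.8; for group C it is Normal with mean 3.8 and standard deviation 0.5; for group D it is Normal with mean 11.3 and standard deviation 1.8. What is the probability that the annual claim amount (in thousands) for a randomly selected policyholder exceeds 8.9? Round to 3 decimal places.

0.372

Conditional on each group, P(X > 8.9): A: 0.00383917; B: 0.0400592; C: 0; D: 0.908789.
By total probability, P(X > 8.9) = 0.2·0.00383917 + 0.2·0.0400592 + 0.2·0 + 0.4·0.908789 = 0.372295.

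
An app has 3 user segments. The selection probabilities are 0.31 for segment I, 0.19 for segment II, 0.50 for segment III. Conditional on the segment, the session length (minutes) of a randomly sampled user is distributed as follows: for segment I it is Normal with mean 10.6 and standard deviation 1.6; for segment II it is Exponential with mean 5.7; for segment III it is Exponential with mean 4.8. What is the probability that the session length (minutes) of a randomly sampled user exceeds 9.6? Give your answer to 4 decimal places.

0.3305

Conditional on each segment, P(X > 9.6): I: 0.734014; II: 0.185591; III: 0.135335.
By total probability, P(X > 9.6) = 0.31·0.734014 + 0.19·0.185591 + 0.5·0.135335 = 0.330474.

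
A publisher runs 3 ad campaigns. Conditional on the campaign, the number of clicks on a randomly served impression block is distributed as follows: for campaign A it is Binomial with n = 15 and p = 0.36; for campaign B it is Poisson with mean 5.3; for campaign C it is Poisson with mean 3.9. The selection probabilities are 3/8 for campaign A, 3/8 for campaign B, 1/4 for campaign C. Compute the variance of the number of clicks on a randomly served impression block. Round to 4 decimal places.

Per component, A: μ=5.4, E[X²]=32.616; B: μ=5.3, E[X²]=33.39; C: μ=3.9, E[X²]=19.11.
E[X] = 0.375·5.4 + 0.375·5.3 + 0.25·3.9 = 4.9875.
E[X²] = 0.375·32.616 + 0.375·33.39 + 0.25·19.11 = 29.5297.
Var(X) = E[X²] − (E[X])² = 29.5297 − 24.8752 = 4.65459.

4.6546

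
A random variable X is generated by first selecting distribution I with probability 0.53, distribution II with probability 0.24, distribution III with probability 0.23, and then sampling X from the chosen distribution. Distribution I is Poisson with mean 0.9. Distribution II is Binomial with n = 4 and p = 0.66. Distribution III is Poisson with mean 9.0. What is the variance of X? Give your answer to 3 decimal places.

13.378

Per component, I: μ=0.9, E[X²]=1.71; II: μ=2.64, E[X²]=7.8672; III: μ=9, E[X²]=90.
E[X] = 0.53·0.9 + 0.24·2.64 + 0.23·9 = 3.1806.
E[X²] = 0.53·1.71 + 0.24·7.8672 + 0.23·90 = 23.4944.
Var(X) = E[X²] − (E[X])² = 23.4944 − 10.1162 = 13.3782.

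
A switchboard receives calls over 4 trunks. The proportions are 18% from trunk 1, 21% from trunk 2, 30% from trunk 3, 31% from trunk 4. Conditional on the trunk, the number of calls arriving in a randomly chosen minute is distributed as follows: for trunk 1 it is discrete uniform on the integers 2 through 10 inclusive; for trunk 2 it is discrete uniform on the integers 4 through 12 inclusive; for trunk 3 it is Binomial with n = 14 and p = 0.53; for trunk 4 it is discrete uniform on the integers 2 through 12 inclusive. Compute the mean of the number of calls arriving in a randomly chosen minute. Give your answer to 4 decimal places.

7.1560

Component means — 1: 6; 2: 8; 3: 7.42; 4: 7.
E[X] = 0.18·6 + 0.21·8 + 0.3·7.42 + 0.31·7 = 7.156.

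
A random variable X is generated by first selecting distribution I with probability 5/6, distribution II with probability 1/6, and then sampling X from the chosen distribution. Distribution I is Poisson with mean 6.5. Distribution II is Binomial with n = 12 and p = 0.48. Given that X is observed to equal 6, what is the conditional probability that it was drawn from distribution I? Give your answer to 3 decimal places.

0.779

Likelihoods P(X=6 | ·): I: 0.157483; II: 0.223429.
Posterior ∝ prior × likelihood. Numerator for I: 0.833333·0.157483 = 0.131236.
Normalizing constant: 0.833333·0.157483 + 0.166667·0.223429 = 0.168474.
P(I | observation) = 0.131236 / 0.168474 = 0.778968.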